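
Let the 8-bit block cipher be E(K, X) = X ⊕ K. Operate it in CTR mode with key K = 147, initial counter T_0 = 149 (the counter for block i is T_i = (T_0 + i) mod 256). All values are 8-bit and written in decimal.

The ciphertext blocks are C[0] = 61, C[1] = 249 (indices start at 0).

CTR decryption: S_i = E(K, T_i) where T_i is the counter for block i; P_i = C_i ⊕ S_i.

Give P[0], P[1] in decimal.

P[0]: T = 149, S = E(K, T) = 6; 61 ⊕ 6 = 59.
P[1]: T = 150, S = E(K, T) = 5; 249 ⊕ 5 = 252.

P[0] = 59, P[1] = 252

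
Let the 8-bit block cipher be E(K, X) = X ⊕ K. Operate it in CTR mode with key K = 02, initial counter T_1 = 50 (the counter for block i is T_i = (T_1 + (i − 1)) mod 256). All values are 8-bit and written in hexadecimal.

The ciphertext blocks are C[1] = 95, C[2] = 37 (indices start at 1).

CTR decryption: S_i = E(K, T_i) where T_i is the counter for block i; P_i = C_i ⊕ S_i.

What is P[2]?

P[2]: T = 51, S = E(K, T) = 53; 37 ⊕ 53 = 64.

P[2] = 64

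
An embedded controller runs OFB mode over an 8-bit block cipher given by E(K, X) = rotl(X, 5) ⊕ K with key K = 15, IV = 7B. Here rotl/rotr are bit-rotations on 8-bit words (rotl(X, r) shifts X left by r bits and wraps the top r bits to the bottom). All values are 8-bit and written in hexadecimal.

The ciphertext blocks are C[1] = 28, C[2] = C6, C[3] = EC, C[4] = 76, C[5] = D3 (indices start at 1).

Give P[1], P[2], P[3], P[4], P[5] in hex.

P[1] = 52, P[2] = 9C, P[3] = B2, P[4] = A8, P[5] = 1D

OFB decryption: S_i = E(K, S_{i−1}) with S_{0} = IV; P_i = C_i ⊕ S_i.
P[1]: S = E(K, 7B) = 7A; 28 ⊕ 7A = 52.
P[2]: S = E(K, 7A) = 5A; C6 ⊕ 5A = 9C.
P[3]: S = E(K, 5A) = 5E; EC ⊕ 5E = B2.
P[4]: S = E(K, 5E) = DE; 76 ⊕ DE = A8.
P[5]: S = E(K, DE) = CE; D3 ⊕ CE = 1D.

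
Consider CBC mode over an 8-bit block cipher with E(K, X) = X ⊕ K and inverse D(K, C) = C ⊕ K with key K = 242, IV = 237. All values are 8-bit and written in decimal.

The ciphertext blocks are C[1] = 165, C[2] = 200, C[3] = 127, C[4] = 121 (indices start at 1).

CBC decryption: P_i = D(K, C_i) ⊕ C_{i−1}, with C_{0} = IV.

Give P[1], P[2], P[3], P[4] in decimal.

P[1]: D(K, 165) = 87; 87 ⊕ 237 = 186.
P[2]: D(K, 200) = 58; 58 ⊕ 165 = 159.
P[3]: D(K, 127) = 141; 141 ⊕ 200 = 69.
P[4]: D(K, 121) = 139; 139 ⊕ 127 = 244.

P[1] = 186, P[2] = 159, P[3] = 69, P[4] = 244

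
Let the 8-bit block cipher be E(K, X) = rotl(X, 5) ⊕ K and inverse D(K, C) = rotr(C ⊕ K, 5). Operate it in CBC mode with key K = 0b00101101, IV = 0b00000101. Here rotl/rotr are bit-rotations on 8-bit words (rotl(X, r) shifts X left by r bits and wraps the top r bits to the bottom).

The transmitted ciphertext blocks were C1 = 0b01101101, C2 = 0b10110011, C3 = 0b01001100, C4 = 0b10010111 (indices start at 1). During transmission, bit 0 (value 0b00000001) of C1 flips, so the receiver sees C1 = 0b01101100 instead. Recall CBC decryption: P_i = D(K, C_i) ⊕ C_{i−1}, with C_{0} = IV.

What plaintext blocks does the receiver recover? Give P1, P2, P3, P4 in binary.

P1 = 0b00001111, P2 = 0b10011000, P3 = 0b10111000, P4 = 0b10011001

Only C1 changed, to 0b01101100. In CBC, a change in C_i garbles P_i and flips the same bit in P_{i+1}. Decrypting the received ciphertext:
P1: D(K, 0b01101100) = 0b00001010; 0b00001010 ⊕ 0b00000101 = 0b00001111.
P2: D(K, 0b10110011) = 0b11110100; 0b11110100 ⊕ 0b01101100 = 0b10011000.
P3: D(K, 0b01001100) = 0b00001011; 0b00001011 ⊕ 0b10110011 = 0b10111000.
P4: D(K, 0b10010111) = 0b11010101; 0b11010101 ⊕ 0b01001100 = 0b10011001.
Blocks that differ from the original plaintext: P1, P2.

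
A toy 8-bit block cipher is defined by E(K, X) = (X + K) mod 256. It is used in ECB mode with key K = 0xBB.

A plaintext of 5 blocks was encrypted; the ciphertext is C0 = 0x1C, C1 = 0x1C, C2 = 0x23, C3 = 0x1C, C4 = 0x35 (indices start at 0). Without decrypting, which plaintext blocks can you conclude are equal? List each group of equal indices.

ECB encrypts each block independently with the same key, so equal ciphertext blocks imply equal plaintext blocks.
C0 = C1 = C3 = 0x1C, so P0 = P1 = P3.

P0 = P1 = P3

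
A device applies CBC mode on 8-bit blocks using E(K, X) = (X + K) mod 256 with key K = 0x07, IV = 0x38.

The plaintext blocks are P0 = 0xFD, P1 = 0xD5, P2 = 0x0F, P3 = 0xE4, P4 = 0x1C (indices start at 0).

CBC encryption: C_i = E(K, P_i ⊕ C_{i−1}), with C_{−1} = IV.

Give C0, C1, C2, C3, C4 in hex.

C0 = 0xCC, C1 = 0x20, C2 = 0x36, C3 = 0xD9, C4 = 0xCC

C0: P0 ⊕ 0x38 = 0xC5; E(K, 0xC5) = 0xCC.
C1: P1 ⊕ 0xCC = 0x19; E(K, 0x19) = 0x20.
C2: P2 ⊕ 0x20 = 0x2F; E(K, 0x2F) = 0x36.
C3: P3 ⊕ 0x36 = 0xD2; E(K, 0xD2) = 0xD9.
C4: P4 ⊕ 0xD9 = 0xC5; E(K, 0xC5) = 0xCC.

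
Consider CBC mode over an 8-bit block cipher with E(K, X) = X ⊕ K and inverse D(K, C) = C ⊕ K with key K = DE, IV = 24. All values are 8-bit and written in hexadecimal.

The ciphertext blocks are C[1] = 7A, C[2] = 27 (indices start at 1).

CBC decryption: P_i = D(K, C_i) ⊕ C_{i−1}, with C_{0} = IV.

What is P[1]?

P[1]: D(K, 7A) = A4; A4 ⊕ 24 = 80.

P[1] = 80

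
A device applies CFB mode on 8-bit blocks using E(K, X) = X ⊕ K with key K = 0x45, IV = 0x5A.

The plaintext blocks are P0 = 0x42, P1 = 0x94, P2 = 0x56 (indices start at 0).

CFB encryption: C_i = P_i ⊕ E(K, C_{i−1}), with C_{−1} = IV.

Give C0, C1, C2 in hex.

C0 = 0x5D, C1 = 0x8C, C2 = 0x9F

C0: E(K, 0x5A) = 0x1F; 0x42 ⊕ 0x1F = 0x5D.
C1: E(K, 0x5D) = 0x18; 0x94 ⊕ 0x18 = 0x8C.
C2: E(K, 0x8C) = 0xC9; 0x56 ⊕ 0xC9 = 0x9F.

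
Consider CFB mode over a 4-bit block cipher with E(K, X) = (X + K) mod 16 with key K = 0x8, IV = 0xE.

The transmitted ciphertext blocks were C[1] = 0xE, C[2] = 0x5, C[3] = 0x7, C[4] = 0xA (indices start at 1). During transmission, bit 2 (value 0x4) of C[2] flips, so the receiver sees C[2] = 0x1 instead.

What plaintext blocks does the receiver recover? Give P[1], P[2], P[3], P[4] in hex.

CFB decryption: P_i = C_i ⊕ E(K, C_{i−1}), with C_{0} = IV.
Only C[2] changed, to 0x1. In CFB, a change in C_i flips the same bit in P_i and garbles P_{i+1}. Decrypting the received ciphertext:
P[1]: E(K, 0xE) = 0x6; 0xE ⊕ 0x6 = 0x8.
P[2]: E(K, 0xE) = 0x6; 0x1 ⊕ 0x6 = 0x7.
P[3]: E(K, 0x1) = 0x9; 0x7 ⊕ 0x9 = 0xE.
P[4]: E(K, 0x7) = 0xF; 0xA ⊕ 0xF = 0x5.
Blocks that differ from the original plaintext: P[2], P[3].

P[1] = 0x8, P[2] = 0x7, P[3] = 0xE, P[4] = 0x5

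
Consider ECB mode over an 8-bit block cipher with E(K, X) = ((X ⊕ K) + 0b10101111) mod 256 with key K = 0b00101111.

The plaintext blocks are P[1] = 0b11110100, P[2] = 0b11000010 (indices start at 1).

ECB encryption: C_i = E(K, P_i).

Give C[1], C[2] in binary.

C[1]: E(K, 0b11110100) = 0b10001010.
C[2]: E(K, 0b11000010) = 0b10011100.

C[1] = 0b10001010, C[2] = 0b10011100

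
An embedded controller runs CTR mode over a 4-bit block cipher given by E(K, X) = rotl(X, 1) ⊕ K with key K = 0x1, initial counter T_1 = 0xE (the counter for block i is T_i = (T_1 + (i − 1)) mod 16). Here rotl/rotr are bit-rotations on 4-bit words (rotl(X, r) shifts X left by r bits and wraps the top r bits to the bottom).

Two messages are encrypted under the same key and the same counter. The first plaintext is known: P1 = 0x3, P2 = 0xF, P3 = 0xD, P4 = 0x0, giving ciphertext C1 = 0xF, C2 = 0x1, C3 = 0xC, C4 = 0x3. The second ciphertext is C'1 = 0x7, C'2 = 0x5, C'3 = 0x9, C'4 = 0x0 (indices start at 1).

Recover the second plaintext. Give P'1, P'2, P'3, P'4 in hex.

In CTR with a reused counter, both messages share the same keystream S_i, so C_i ⊕ C'_i = P_i ⊕ P'_i and thus P'_i = P_i ⊕ C_i ⊕ C'_i.
P'1: 0x3 ⊕ 0xF ⊕ 0x7 = 0xB.
P'2: 0xF ⊕ 0x1 ⊕ 0x5 = 0xB.
P'3: 0xD ⊕ 0xC ⊕ 0x9 = 0x8.
P'4: 0x0 ⊕ 0x3 ⊕ 0x0 = 0x3.

P'1 = 0xB, P'2 = 0xB, P'3 = 0x8, P'4 = 0x3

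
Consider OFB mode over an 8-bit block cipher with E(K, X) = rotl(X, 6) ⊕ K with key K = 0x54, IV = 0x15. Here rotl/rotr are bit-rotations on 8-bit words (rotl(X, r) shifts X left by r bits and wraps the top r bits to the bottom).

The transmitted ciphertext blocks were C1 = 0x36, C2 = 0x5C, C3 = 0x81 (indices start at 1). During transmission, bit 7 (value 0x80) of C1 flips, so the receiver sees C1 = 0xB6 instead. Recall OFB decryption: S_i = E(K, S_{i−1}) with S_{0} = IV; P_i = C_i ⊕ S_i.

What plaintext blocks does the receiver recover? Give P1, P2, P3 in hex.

P1 = 0xA7, P2 = 0x4C, P3 = 0xD1

Only C1 changed, to 0xB6. In OFB, a change in C_i flips the same bit in P_i only; the keystream is unaffected. Decrypting the received ciphertext:
P1: S = E(K, 0x15) = 0x11; 0xB6 ⊕ 0x11 = 0xA7.
P2: S = E(K, 0x11) = 0x10; 0x5C ⊕ 0x10 = 0x4C.
P3: S = E(K, 0x10) = 0x50; 0x81 ⊕ 0x50 = 0xD1.
Blocks that differ from the original plaintext: P1.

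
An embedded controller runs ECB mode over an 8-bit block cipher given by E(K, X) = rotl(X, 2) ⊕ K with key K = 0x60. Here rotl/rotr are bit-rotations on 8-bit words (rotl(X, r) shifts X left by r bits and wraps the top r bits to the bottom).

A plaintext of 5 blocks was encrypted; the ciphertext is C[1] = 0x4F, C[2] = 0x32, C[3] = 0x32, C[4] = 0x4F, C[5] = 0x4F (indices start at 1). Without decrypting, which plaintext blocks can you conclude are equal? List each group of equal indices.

P[1] = P[4] = P[5]; P[2] = P[3]

ECB encrypts each block independently with the same key, so equal ciphertext blocks imply equal plaintext blocks.
C[1] = C[4] = C[5] = 0x4F, so P[1] = P[4] = P[5].
C[2] = C[3] = 0x32, so P[2] = P[3].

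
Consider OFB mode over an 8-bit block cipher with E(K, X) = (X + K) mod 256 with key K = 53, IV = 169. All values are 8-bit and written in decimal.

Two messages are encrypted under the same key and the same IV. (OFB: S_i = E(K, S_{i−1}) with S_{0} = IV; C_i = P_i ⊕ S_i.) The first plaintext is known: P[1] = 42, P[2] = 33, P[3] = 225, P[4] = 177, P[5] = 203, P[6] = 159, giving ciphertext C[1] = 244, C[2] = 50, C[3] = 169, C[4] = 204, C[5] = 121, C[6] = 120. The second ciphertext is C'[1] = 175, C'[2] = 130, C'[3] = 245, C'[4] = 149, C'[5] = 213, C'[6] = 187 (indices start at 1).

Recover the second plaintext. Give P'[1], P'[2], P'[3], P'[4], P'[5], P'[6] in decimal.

In OFB with a reused IV, both messages share the same keystream S_i, so C_i ⊕ C'_i = P_i ⊕ P'_i and thus P'_i = P_i ⊕ C_i ⊕ C'_i.
P'[1]: 42 ⊕ 244 ⊕ 175 = 113.
P'[2]: 33 ⊕ 50 ⊕ 130 = 145.
P'[3]: 225 ⊕ 169 ⊕ 245 = 189.
P'[4]: 177 ⊕ 204 ⊕ 149 = 232.
P'[5]: 203 ⊕ 121 ⊕ 213 = 103.
P'[6]: 159 ⊕ 120 ⊕ 187 = 92.

P'[1] = 113, P'[2] = 145, P'[3] = 189, P'[4] = 232, P'[5] = 103, P'[6] = 92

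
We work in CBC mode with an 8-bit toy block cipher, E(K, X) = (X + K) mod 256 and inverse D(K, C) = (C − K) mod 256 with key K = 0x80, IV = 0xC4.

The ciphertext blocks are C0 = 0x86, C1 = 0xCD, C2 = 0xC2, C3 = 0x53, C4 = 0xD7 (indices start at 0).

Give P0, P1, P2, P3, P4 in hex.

CBC decryption: P_i = D(K, C_i) ⊕ C_{i−1}, with C_{−1} = IV.
P0: D(K, 0x86) = 0x06; 0x06 ⊕ 0xC4 = 0xC2.
P1: D(K, 0xCD) = 0x4D; 0x4D ⊕ 0x86 = 0xCB.
P2: D(K, 0xC2) = 0x42; 0x42 ⊕ 0xCD = 0x8F.
P3: D(K, 0x53) = 0xD3; 0xD3 ⊕ 0xC2 = 0x11.
P4: D(K, 0xD7) = 0x57; 0x57 ⊕ 0x53 = 0x04.

P0 = 0xC2, P1 = 0xCB, P2 = 0x8F, P3 = 0x11, P4 = 0x04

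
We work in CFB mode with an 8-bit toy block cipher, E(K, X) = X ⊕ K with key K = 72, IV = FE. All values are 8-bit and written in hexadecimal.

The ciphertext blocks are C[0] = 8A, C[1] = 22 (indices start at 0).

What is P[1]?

CFB decryption: P_i = C_i ⊕ E(K, C_{i−1}), with C_{−1} = IV.
P[1]: E(K, 8A) = F8; 22 ⊕ F8 = DA.

P[1] = DA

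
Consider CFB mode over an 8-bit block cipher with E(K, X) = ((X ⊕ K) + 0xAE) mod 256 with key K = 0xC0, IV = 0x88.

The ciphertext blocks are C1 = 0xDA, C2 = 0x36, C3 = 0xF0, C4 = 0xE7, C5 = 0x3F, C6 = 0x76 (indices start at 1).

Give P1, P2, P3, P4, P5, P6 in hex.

CFB decryption: P_i = C_i ⊕ E(K, C_{i−1}), with C_{0} = IV.
P1: E(K, 0x88) = 0xF6; 0xDA ⊕ 0xF6 = 0x2C.
P2: E(K, 0xDA) = 0xC8; 0x36 ⊕ 0xC8 = 0xFE.
P3: E(K, 0x36) = 0xA4; 0xF0 ⊕ 0xA4 = 0x54.
P4: E(K, 0xF0) = 0xDE; 0xE7 ⊕ 0xDE = 0x39.
P5: E(K, 0xE7) = 0xD5; 0x3F ⊕ 0xD5 = 0xEA.
P6: E(K, 0x3F) = 0xAD; 0x76 ⊕ 0xAD = 0xDB.

P1 = 0x2C, P2 = 0xFE, P3 = 0x54, P4 = 0x39, P5 = 0xEA, P6 = 0xDB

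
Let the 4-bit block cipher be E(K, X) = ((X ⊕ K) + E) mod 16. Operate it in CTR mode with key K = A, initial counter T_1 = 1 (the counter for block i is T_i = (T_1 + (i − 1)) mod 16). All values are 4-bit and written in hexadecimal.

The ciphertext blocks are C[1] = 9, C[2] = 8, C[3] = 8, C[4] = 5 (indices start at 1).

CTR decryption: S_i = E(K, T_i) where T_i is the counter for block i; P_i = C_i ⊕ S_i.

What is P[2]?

P[2]: T = 2, S = E(K, T) = 6; 8 ⊕ 6 = E.

P[2] = E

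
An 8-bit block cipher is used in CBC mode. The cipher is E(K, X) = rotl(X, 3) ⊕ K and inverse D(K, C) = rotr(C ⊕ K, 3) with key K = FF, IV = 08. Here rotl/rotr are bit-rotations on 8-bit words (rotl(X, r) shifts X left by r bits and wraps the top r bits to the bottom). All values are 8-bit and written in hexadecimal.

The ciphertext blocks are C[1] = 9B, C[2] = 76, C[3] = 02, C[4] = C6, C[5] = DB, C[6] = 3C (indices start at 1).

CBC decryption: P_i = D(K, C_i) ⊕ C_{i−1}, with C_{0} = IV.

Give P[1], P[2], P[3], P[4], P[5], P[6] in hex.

P[1]: D(K, 9B) = 8C; 8C ⊕ 08 = 84.
P[2]: D(K, 76) = 31; 31 ⊕ 9B = AA.
P[3]: D(K, 02) = BF; BF ⊕ 76 = C9.
P[4]: D(K, C6) = 27; 27 ⊕ 02 = 25.
P[5]: D(K, DB) = 84; 84 ⊕ C6 = 42.
P[6]: D(K, 3C) = 78; 78 ⊕ DB = A3.

P[1] = 84, P[2] = AA, P[3] = C9, P[4] = 25, P[5] = 42, P[6] = A3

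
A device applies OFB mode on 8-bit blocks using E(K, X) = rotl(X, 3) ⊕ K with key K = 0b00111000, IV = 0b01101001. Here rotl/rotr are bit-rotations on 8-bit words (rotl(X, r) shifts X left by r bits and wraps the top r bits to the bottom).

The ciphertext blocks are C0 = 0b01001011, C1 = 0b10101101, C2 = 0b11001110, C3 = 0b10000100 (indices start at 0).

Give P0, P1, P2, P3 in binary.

P0 = 0b00111000, P1 = 0b00001110, P2 = 0b11101011, P3 = 0b10010101

OFB decryption: S_i = E(K, S_{i−1}) with S_{−1} = IV; P_i = C_i ⊕ S_i.
P0: S = E(K, 0b01101001) = 0b01110011; 0b01001011 ⊕ 0b01110011 = 0b00111000.
P1: S = E(K, 0b01110011) = 0b10100011; 0b10101101 ⊕ 0b10100011 = 0b00001110.
P2: S = E(K, 0b10100011) = 0b00100101; 0b11001110 ⊕ 0b00100101 = 0b11101011.
P3: S = E(K, 0b00100101) = 0b00010001; 0b10000100 ⊕ 0b00010001 = 0b10010101.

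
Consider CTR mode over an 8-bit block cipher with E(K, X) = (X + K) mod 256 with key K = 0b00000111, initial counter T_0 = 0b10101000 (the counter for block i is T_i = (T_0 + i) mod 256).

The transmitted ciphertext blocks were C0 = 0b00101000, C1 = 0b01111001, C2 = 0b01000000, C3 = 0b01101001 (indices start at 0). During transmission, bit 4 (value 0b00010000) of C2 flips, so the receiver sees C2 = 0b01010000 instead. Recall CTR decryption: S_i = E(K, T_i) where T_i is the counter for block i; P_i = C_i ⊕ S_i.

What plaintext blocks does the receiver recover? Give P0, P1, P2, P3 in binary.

P0 = 0b10000111, P1 = 0b11001001, P2 = 0b11100001, P3 = 0b11011011

Only C2 changed, to 0b01010000. In CTR, a change in C_i flips the same bit in P_i only; the keystream is unaffected. Decrypting the received ciphertext:
P0: T = 0b10101000, S = E(K, T) = 0b10101111; 0b00101000 ⊕ 0b10101111 = 0b10000111.
P1: T = 0b10101001, S = E(K, T) = 0b10110000; 0b01111001 ⊕ 0b10110000 = 0b11001001.
P2: T = 0b10101010, S = E(K, T) = 0b10110001; 0b01010000 ⊕ 0b10110001 = 0b11100001.
P3: T = 0b10101011, S = E(K, T) = 0b10110010; 0b01101001 ⊕ 0b10110010 = 0b11011011.
Blocks that differ from the original plaintext: P2.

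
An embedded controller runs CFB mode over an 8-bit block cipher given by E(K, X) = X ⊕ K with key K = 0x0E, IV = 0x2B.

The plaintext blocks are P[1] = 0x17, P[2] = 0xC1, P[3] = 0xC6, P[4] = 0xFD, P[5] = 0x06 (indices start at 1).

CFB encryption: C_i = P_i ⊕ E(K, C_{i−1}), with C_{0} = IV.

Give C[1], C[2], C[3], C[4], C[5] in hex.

C[1]: E(K, 0x2B) = 0x25; 0x17 ⊕ 0x25 = 0x32.
C[2]: E(K, 0x32) = 0x3C; 0xC1 ⊕ 0x3C = 0xFD.
C[3]: E(K, 0xFD) = 0xF3; 0xC6 ⊕ 0xF3 = 0x35.
C[4]: E(K, 0x35) = 0x3B; 0xFD ⊕ 0x3B = 0xC6.
C[5]: E(K, 0xC6) = 0xC8; 0x06 ⊕ 0xC8 = 0xCE.

C[1] = 0x32, C[2] = 0xFD, C[3] = 0x35, C[4] = 0xC6, C[5] = 0xCE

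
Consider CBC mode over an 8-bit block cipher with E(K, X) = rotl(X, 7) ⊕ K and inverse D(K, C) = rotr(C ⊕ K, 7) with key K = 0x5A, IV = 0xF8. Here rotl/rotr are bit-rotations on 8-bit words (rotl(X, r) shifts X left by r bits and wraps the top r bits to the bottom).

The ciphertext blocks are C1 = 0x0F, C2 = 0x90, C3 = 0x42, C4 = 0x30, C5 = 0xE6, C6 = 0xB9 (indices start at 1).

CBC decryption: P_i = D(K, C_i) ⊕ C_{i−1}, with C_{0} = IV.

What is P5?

P5: D(K, 0xE6) = 0x79; 0x79 ⊕ 0x30 = 0x49.

P5 = 0x49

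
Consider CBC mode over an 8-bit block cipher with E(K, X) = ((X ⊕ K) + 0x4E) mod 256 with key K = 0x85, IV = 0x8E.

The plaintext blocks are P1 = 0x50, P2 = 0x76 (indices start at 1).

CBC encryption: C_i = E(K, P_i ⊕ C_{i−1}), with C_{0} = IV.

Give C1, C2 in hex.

C1: P1 ⊕ 0x8E = 0xDE; E(K, 0xDE) = 0xA9.
C2: P2 ⊕ 0xA9 = 0xDF; E(K, 0xDF) = 0xA8.

C1 = 0xA9, C2 = 0xA8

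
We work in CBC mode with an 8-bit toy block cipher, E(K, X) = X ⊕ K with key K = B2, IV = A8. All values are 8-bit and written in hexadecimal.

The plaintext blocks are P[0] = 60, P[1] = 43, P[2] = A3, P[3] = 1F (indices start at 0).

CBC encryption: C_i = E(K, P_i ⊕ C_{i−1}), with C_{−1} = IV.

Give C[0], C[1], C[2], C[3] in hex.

C[0] = 7A, C[1] = 8B, C[2] = 9A, C[3] = 37

C[0]: P[0] ⊕ A8 = C8; E(K, C8) = 7A.
C[1]: P[1] ⊕ 7A = 39; E(K, 39) = 8B.
C[2]: P[2] ⊕ 8B = 28; E(K, 28) = 9A.
C[3]: P[3] ⊕ 9A = 85; E(K, 85) = 37.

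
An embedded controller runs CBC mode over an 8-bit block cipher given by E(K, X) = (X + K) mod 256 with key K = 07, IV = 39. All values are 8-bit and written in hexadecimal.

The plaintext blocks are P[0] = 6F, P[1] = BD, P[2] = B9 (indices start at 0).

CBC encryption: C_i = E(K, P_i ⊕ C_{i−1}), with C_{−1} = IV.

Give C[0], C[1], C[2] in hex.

C[0]: P[0] ⊕ 39 = 56; E(K, 56) = 5D.
C[1]: P[1] ⊕ 5D = E0; E(K, E0) = E7.
C[2]: P[2] ⊕ E7 = 5E; E(K, 5E) = 65.

C[0] = 5D, C[1] = E7, C[2] = 65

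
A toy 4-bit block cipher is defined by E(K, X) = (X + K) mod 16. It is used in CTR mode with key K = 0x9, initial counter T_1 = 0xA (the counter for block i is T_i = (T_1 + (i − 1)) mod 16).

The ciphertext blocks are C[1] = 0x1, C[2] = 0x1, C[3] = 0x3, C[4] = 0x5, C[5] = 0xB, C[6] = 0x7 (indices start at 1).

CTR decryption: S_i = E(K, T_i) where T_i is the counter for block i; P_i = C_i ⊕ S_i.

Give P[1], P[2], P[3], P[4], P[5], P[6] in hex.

P[1]: T = 0xA, S = E(K, T) = 0x3; 0x1 ⊕ 0x3 = 0x2.
P[2]: T = 0xB, S = E(K, T) = 0x4; 0x1 ⊕ 0x4 = 0x5.
P[3]: T = 0xC, S = E(K, T) = 0x5; 0x3 ⊕ 0x5 = 0x6.
P[4]: T = 0xD, S = E(K, T) = 0x6; 0x5 ⊕ 0x6 = 0x3.
P[5]: T = 0xE, S = E(K, T) = 0x7; 0xB ⊕ 0x7 = 0xC.
P[6]: T = 0xF, S = E(K, T) = 0x8; 0x7 ⊕ 0x8 = 0xF.

P[1] = 0x2, P[2] = 0x5, P[3] = 0x6, P[4] = 0x3, P[5] = 0xC, P[6] = 0xF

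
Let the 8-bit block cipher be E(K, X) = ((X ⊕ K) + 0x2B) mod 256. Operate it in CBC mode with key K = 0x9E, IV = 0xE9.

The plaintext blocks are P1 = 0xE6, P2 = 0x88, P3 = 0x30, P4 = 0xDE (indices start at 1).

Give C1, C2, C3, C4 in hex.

C1 = 0xBC, C2 = 0xD5, C3 = 0xA6, C4 = 0x11

CBC encryption: C_i = E(K, P_i ⊕ C_{i−1}), with C_{0} = IV.
C1: P1 ⊕ 0xE9 = 0x0F; E(K, 0x0F) = 0xBC.
C2: P2 ⊕ 0xBC = 0x34; E(K, 0x34) = 0xD5.
C3: P3 ⊕ 0xD5 = 0xE5; E(K, 0xE5) = 0xA6.
C4: P4 ⊕ 0xA6 = 0x78; E(K, 0x78) = 0x11.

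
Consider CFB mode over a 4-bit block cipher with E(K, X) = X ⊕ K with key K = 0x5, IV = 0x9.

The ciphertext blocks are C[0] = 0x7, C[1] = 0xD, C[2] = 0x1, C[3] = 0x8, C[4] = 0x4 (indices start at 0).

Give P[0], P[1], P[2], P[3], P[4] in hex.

CFB decryption: P_i = C_i ⊕ E(K, C_{i−1}), with C_{−1} = IV.
P[0]: E(K, 0x9) = 0xC; 0x7 ⊕ 0xC = 0xB.
P[1]: E(K, 0x7) = 0x2; 0xD ⊕ 0x2 = 0xF.
P[2]: E(K, 0xD) = 0x8; 0x1 ⊕ 0x8 = 0x9.
P[3]: E(K, 0x1) = 0x4; 0x8 ⊕ 0x4 = 0xC.
P[4]: E(K, 0x8) = 0xD; 0x4 ⊕ 0xD = 0x9.

P[0] = 0xB, P[1] = 0xF, P[2] = 0x9, P[3] = 0xC, P[4] = 0x9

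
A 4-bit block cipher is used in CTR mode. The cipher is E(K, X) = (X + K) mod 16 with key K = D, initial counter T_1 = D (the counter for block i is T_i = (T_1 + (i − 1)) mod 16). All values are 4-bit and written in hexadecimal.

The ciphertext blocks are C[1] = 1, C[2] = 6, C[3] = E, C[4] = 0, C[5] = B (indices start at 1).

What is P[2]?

CTR decryption: S_i = E(K, T_i) where T_i is the counter for block i; P_i = C_i ⊕ S_i.
P[2]: T = E, S = E(K, T) = B; 6 ⊕ B = D.

P[2] = D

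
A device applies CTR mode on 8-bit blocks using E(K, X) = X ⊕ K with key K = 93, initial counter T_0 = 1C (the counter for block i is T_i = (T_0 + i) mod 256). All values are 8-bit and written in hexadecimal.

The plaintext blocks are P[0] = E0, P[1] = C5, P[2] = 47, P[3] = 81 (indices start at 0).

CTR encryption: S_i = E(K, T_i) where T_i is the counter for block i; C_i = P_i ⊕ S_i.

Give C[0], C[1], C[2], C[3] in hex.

C[0]: T = 1C, S = E(K, T) = 8F; E0 ⊕ 8F = 6F.
C[1]: T = 1D, S = E(K, T) = 8E; C5 ⊕ 8E = 4B.
C[2]: T = 1E, S = E(K, T) = 8D; 47 ⊕ 8D = CA.
C[3]: T = 1F, S = E(K, T) = 8C; 81 ⊕ 8C = 0D.

C[0] = 6F, C[1] = 4B, C[2] = CA, C[3] = 0D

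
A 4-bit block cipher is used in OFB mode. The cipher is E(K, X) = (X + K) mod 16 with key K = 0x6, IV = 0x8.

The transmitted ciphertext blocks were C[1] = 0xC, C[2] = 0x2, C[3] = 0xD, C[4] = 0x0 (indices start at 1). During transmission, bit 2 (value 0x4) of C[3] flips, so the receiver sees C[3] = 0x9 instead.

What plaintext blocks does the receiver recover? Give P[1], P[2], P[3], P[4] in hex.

P[1] = 0x2, P[2] = 0x6, P[3] = 0x3, P[4] = 0x0

OFB decryption: S_i = E(K, S_{i−1}) with S_{0} = IV; P_i = C_i ⊕ S_i.
Only C[3] changed, to 0x9. In OFB, a change in C_i flips the same bit in P_i only; the keystream is unaffected. Decrypting the received ciphertext:
P[1]: S = E(K, 0x8) = 0xE; 0xC ⊕ 0xE = 0x2.
P[2]: S = E(K, 0xE) = 0x4; 0x2 ⊕ 0x4 = 0x6.
P[3]: S = E(K, 0x4) = 0xA; 0x9 ⊕ 0xA = 0x3.
P[4]: S = E(K, 0xA) = 0x0; 0x0 ⊕ 0x0 = 0x0.
Blocks that differ from the original plaintext: P[3].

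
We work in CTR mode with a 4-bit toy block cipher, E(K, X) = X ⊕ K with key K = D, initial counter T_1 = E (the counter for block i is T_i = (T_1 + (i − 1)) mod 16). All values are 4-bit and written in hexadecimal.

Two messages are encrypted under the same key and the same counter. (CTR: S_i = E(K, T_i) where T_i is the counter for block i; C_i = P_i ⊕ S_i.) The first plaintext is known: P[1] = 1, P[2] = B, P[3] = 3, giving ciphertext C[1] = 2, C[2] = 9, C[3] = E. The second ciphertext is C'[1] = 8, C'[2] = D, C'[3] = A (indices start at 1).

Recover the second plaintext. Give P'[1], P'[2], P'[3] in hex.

In CTR with a reused counter, both messages share the same keystream S_i, so C_i ⊕ C'_i = P_i ⊕ P'_i and thus P'_i = P_i ⊕ C_i ⊕ C'_i.
P'[1]: 1 ⊕ 2 ⊕ 8 = B.
P'[2]: B ⊕ 9 ⊕ D = F.
P'[3]: 3 ⊕ E ⊕ A = 7.

P'[1] = B, P'[2] = F, P'[3] = 7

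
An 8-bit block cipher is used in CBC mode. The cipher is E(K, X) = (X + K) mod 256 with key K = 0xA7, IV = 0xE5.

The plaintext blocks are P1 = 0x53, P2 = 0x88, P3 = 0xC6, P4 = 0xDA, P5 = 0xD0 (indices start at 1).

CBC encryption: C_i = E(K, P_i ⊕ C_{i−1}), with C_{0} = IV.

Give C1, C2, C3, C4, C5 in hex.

C1: P1 ⊕ 0xE5 = 0xB6; E(K, 0xB6) = 0x5D.
C2: P2 ⊕ 0x5D = 0xD5; E(K, 0xD5) = 0x7C.
C3: P3 ⊕ 0x7C = 0xBA; E(K, 0xBA) = 0x61.
C4: P4 ⊕ 0x61 = 0xBB; E(K, 0xBB) = 0x62.
C5: P5 ⊕ 0x62 = 0xB2; E(K, 0xB2) = 0x59.

C1 = 0x5D, C2 = 0x7C, C3 = 0x61, C4 = 0x62, C5 = 0x59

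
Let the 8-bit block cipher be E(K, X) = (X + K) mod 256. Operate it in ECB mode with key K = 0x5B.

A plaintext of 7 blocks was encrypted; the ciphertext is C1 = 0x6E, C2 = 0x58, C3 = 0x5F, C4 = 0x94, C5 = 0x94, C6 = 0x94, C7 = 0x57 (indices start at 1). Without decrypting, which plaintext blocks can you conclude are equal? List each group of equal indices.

ECB encrypts each block independently with the same key, so equal ciphertext blocks imply equal plaintext blocks.
C4 = C5 = C6 = 0x94, so P4 = P5 = P6.

P4 = P5 = P6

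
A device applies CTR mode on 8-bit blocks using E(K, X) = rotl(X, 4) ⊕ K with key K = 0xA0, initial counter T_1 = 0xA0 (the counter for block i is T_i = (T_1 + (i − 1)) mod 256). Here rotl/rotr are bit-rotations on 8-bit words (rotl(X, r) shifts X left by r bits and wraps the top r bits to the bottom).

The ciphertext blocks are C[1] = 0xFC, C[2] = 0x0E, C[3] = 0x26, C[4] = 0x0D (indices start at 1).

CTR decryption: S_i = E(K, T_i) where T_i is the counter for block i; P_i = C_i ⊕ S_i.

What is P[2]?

P[2]: T = 0xA1, S = E(K, T) = 0xBA; 0x0E ⊕ 0xBA = 0xB4.

P[2] = 0xB4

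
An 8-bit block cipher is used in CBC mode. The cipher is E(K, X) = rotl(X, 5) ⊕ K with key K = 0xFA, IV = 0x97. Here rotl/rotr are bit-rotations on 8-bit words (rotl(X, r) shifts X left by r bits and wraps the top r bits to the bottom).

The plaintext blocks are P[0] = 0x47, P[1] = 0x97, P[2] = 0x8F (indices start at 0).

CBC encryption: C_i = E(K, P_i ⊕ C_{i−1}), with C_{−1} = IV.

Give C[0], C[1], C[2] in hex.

C[0]: P[0] ⊕ 0x97 = 0xD0; E(K, 0xD0) = 0xE0.
C[1]: P[1] ⊕ 0xE0 = 0x77; E(K, 0x77) = 0x14.
C[2]: P[2] ⊕ 0x14 = 0x9B; E(K, 0x9B) = 0x89.

C[0] = 0xE0, C[1] = 0x14, C[2] = 0x89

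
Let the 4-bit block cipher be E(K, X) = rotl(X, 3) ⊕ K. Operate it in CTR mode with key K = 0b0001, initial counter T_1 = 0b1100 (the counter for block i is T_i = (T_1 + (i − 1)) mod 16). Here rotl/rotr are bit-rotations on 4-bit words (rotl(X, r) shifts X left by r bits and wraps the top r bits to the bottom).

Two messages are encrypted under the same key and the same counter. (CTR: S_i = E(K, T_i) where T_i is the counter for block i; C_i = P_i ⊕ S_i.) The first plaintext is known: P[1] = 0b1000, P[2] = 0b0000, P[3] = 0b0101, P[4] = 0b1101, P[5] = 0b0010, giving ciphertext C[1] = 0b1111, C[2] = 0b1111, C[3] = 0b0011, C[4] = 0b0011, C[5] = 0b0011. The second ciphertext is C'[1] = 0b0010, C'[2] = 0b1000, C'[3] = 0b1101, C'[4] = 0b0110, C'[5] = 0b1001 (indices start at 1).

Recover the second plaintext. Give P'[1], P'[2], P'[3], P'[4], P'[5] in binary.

In CTR with a reused counter, both messages share the same keystream S_i, so C_i ⊕ C'_i = P_i ⊕ P'_i and thus P'_i = P_i ⊕ C_i ⊕ C'_i.
P'[1]: 0b1000 ⊕ 0b1111 ⊕ 0b0010 = 0b0101.
P'[2]: 0b0000 ⊕ 0b1111 ⊕ 0b1000 = 0b0111.
P'[3]: 0b0101 ⊕ 0b0011 ⊕ 0b1101 = 0b1011.
P'[4]: 0b1101 ⊕ 0b0011 ⊕ 0b0110 = 0b1000.
P'[5]: 0b0010 ⊕ 0b0011 ⊕ 0b1001 = 0b1000.

P'[1] = 0b0101, P'[2] = 0b0111, P'[3] = 0b1011, P'[4] = 0b1000, P'[5] = 0b1000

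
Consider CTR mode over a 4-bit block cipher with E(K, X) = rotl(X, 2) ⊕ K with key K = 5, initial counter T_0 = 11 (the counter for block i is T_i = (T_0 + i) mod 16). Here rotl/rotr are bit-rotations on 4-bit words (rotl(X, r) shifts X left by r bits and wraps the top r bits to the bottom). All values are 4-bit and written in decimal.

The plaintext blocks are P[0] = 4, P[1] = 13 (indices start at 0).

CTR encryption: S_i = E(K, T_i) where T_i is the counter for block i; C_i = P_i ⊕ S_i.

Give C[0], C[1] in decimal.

C[0]: T = 11, S = E(K, T) = 11; 4 ⊕ 11 = 15.
C[1]: T = 12, S = E(K, T) = 6; 13 ⊕ 6 = 11.

C[0] = 15, C[1] = 11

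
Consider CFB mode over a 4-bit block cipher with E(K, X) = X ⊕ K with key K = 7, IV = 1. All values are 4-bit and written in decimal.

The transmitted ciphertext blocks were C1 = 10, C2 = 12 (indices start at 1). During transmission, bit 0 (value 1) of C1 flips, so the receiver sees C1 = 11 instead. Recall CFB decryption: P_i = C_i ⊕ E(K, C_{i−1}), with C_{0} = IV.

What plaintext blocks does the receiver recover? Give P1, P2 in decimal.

P1 = 13, P2 = 0

Only C1 changed, to 11. In CFB, a change in C_i flips the same bit in P_i and garbles P_{i+1}. Decrypting the received ciphertext:
P1: E(K, 1) = 6; 11 ⊕ 6 = 13.
P2: E(K, 11) = 12; 12 ⊕ 12 = 0.
Blocks that differ from the original plaintext: P1, P2.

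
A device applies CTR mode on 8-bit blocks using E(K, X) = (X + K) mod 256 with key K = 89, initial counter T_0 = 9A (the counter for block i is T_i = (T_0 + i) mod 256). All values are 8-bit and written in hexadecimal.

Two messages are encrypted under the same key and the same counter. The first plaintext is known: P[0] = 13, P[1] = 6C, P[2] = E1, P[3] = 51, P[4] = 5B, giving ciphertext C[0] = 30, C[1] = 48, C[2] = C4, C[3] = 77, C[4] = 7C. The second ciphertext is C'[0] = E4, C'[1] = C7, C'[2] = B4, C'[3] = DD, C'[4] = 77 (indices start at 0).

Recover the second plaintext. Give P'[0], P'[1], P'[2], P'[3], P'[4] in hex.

P'[0] = C7, P'[1] = E3, P'[2] = 91, P'[3] = FB, P'[4] = 50

In CTR with a reused counter, both messages share the same keystream S_i, so C_i ⊕ C'_i = P_i ⊕ P'_i and thus P'_i = P_i ⊕ C_i ⊕ C'_i.
P'[0]: 13 ⊕ 30 ⊕ E4 = C7.
P'[1]: 6C ⊕ 48 ⊕ C7 = E3.
P'[2]: E1 ⊕ C4 ⊕ B4 = 91.
P'[3]: 51 ⊕ 77 ⊕ DD = FB.
P'[4]: 5B ⊕ 7C ⊕ 77 = 50.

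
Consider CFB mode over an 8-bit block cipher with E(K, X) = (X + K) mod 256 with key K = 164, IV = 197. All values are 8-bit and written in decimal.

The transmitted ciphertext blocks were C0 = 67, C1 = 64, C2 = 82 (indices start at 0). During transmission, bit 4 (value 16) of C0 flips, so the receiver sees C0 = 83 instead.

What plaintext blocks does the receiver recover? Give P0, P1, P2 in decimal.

CFB decryption: P_i = C_i ⊕ E(K, C_{i−1}), with C_{−1} = IV.
Only C0 changed, to 83. In CFB, a change in C_i flips the same bit in P_i and garbles P_{i+1}. Decrypting the received ciphertext:
P0: E(K, 197) = 105; 83 ⊕ 105 = 58.
P1: E(K, 83) = 247; 64 ⊕ 247 = 183.
P2: E(K, 64) = 228; 82 ⊕ 228 = 182.
Blocks that differ from the original plaintext: P0, P1.

P0 = 58, P1 = 183, P2 = 182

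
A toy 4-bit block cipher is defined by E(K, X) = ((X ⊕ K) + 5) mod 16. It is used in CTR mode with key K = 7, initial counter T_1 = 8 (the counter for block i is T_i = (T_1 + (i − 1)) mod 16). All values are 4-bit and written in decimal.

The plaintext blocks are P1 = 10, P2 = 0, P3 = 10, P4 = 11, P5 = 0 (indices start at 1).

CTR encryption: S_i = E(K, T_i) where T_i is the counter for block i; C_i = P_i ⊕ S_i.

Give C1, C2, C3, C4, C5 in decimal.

C1: T = 8, S = E(K, T) = 4; 10 ⊕ 4 = 14.
C2: T = 9, S = E(K, T) = 3; 0 ⊕ 3 = 3.
C3: T = 10, S = E(K, T) = 2; 10 ⊕ 2 = 8.
C4: T = 11, S = E(K, T) = 1; 11 ⊕ 1 = 10.
C5: T = 12, S = E(K, T) = 0; 0 ⊕ 0 = 0.

C1 = 14, C2 = 3, C3 = 8, C4 = 10, C5 = 0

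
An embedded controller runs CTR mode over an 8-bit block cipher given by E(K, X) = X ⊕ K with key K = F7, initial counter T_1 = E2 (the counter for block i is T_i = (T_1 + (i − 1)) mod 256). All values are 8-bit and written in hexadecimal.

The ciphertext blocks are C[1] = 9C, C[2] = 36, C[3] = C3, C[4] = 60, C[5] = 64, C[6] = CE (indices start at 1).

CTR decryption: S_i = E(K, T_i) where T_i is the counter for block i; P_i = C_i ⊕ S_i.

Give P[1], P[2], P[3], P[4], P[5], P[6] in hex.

P[1]: T = E2, S = E(K, T) = 15; 9C ⊕ 15 = 89.
P[2]: T = E3, S = E(K, T) = 14; 36 ⊕ 14 = 22.
P[3]: T = E4, S = E(K, T) = 13; C3 ⊕ 13 = D0.
P[4]: T = E5, S = E(K, T) = 12; 60 ⊕ 12 = 72.
P[5]: T = E6, S = E(K, T) = 11; 64 ⊕ 11 = 75.
P[6]: T = E7, S = E(K, T) = 10; CE ⊕ 10 = DE.

P[1] = 89, P[2] = 22, P[3] = D0, P[4] = 72, P[5] = 75, P[6] = DE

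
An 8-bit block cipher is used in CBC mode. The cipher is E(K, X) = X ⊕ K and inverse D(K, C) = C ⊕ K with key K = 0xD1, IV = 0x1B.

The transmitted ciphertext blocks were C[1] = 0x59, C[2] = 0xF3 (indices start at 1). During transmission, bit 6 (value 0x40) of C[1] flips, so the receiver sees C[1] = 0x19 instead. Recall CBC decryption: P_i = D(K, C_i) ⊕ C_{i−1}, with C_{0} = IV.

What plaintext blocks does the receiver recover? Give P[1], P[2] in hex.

Only C[1] changed, to 0x19. In CBC, a change in C_i garbles P_i and flips the same bit in P_{i+1}. Decrypting the received ciphertext:
P[1]: D(K, 0x19) = 0xC8; 0xC8 ⊕ 0x1B = 0xD3.
P[2]: D(K, 0xF3) = 0x22; 0x22 ⊕ 0x19 = 0x3B.
Blocks that differ from the original plaintext: P[1], P[2].

P[1] = 0xD3, P[2] = 0x3B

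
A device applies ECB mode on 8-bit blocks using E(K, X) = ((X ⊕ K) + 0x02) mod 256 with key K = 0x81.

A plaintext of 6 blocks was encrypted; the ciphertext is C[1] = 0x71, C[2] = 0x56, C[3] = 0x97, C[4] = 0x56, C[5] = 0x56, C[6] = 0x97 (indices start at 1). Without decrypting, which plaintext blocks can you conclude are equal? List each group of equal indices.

ECB encrypts each block independently with the same key, so equal ciphertext blocks imply equal plaintext blocks.
C[2] = C[4] = C[5] = 0x56, so P[2] = P[4] = P[5].
C[3] = C[6] = 0x97, so P[3] = P[6].

P[2] = P[4] = P[5]; P[3] = P[6]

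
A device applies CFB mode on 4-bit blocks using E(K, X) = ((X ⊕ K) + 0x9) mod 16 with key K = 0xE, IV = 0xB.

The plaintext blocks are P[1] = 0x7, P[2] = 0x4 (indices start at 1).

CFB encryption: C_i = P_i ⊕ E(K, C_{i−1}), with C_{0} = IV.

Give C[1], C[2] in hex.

C[1] = 0x9, C[2] = 0x4

C[1]: E(K, 0xB) = 0xE; 0x7 ⊕ 0xE = 0x9.
C[2]: E(K, 0x9) = 0x0; 0x4 ⊕ 0x0 = 0x4.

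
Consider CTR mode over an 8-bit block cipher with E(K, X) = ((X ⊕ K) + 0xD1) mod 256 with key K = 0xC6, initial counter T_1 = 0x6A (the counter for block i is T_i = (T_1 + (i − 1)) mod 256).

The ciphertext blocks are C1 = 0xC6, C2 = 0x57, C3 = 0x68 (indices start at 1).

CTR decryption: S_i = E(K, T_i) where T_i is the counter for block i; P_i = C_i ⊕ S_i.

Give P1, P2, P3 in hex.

P1 = 0xBB, P2 = 0x29, P3 = 0x13

P1: T = 0x6A, S = E(K, T) = 0x7D; 0xC6 ⊕ 0x7D = 0xBB.
P2: T = 0x6B, S = E(K, T) = 0x7E; 0x57 ⊕ 0x7E = 0x29.
P3: T = 0x6C, S = E(K, T) = 0x7B; 0x68 ⊕ 0x7B = 0x13.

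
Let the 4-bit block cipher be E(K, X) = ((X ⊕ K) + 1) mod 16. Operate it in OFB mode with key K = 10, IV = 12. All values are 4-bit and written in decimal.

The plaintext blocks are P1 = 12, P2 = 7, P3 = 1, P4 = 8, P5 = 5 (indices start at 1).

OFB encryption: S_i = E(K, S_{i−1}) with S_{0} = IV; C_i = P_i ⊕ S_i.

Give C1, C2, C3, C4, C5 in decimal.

C1: S = E(K, 12) = 7; 12 ⊕ 7 = 11.
C2: S = E(K, 7) = 14; 7 ⊕ 14 = 9.
C3: S = E(K, 14) = 5; 1 ⊕ 5 = 4.
C4: S = E(K, 5) = 0; 8 ⊕ 0 = 8.
C5: S = E(K, 0) = 11; 5 ⊕ 11 = 14.

C1 = 11, C2 = 9, C3 = 4, C4 = 8, C5 = 14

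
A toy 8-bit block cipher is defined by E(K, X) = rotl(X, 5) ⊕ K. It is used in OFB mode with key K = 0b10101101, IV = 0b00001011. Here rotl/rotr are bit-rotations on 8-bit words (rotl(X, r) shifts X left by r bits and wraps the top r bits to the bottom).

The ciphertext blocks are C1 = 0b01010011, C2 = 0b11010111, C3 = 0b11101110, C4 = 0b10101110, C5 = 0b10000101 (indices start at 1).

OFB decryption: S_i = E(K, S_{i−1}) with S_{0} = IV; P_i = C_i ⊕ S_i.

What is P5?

P5 = 0b00110001

P1: S = E(K, 0b00001011) = 0b11001100; 0b01010011 ⊕ 0b11001100 = 0b10011111.
P2: S = E(K, 0b11001100) = 0b00110100; 0b11010111 ⊕ 0b00110100 = 0b11100011.
P3: S = E(K, 0b00110100) = 0b00101011; 0b11101110 ⊕ 0b00101011 = 0b11000101.
P4: S = E(K, 0b00101011) = 0b11001000; 0b10101110 ⊕ 0b11001000 = 0b01100110.
P5: S = E(K, 0b11001000) = 0b10110100; 0b10000101 ⊕ 0b10110100 = 0b00110001.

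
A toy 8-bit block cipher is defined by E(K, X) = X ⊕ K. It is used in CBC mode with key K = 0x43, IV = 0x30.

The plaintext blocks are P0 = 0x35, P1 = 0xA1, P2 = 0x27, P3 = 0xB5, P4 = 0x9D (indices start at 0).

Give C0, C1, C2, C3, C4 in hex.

CBC encryption: C_i = E(K, P_i ⊕ C_{i−1}), with C_{−1} = IV.
C0: P0 ⊕ 0x30 = 0x05; E(K, 0x05) = 0x46.
C1: P1 ⊕ 0x46 = 0xE7; E(K, 0xE7) = 0xA4.
C2: P2 ⊕ 0xA4 = 0x83; E(K, 0x83) = 0xC0.
C3: P3 ⊕ 0xC0 = 0x75; E(K, 0x75) = 0x36.
C4: P4 ⊕ 0x36 = 0xAB; E(K, 0xAB) = 0xE8.

C0 = 0x46, C1 = 0xA4, C2 = 0xC0, C3 = 0x36, C4 = 0xE8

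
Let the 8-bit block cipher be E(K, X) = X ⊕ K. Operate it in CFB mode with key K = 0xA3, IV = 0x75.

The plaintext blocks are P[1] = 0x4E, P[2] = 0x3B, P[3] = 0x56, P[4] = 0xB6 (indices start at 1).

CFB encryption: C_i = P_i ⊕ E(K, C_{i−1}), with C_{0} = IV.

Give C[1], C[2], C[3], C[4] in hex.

C[1] = 0x98, C[2] = 0x00, C[3] = 0xF5, C[4] = 0xE0

C[1]: E(K, 0x75) = 0xD6; 0x4E ⊕ 0xD6 = 0x98.
C[2]: E(K, 0x98) = 0x3B; 0x3B ⊕ 0x3B = 0x00.
C[3]: E(K, 0x00) = 0xA3; 0x56 ⊕ 0xA3 = 0xF5.
C[4]: E(K, 0xF5) = 0x56; 0xB6 ⊕ 0x56 = 0xE0.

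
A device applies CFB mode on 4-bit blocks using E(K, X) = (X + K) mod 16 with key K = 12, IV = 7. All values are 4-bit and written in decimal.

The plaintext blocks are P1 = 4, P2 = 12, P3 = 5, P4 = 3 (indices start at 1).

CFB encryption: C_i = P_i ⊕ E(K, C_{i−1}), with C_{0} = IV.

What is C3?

C3 = 14

C1: E(K, 7) = 3; 4 ⊕ 3 = 7.
C2: E(K, 7) = 3; 12 ⊕ 3 = 15.
C3: E(K, 15) = 11; 5 ⊕ 11 = 14.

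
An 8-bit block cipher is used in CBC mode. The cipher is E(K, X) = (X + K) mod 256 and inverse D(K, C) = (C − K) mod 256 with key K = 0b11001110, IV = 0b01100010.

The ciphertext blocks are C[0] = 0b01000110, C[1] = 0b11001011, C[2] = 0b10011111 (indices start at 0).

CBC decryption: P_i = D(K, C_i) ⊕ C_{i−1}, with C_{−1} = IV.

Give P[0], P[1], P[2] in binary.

P[0]: D(K, 0b01000110) = 0b01111000; 0b01111000 ⊕ 0b01100010 = 0b00011010.
P[1]: D(K, 0b11001011) = 0b11111101; 0b11111101 ⊕ 0b01000110 = 0b10111011.
P[2]: D(K, 0b10011111) = 0b11010001; 0b11010001 ⊕ 0b11001011 = 0b00011010.

P[0] = 0b00011010, P[1] = 0b10111011, P[2] = 0b00011010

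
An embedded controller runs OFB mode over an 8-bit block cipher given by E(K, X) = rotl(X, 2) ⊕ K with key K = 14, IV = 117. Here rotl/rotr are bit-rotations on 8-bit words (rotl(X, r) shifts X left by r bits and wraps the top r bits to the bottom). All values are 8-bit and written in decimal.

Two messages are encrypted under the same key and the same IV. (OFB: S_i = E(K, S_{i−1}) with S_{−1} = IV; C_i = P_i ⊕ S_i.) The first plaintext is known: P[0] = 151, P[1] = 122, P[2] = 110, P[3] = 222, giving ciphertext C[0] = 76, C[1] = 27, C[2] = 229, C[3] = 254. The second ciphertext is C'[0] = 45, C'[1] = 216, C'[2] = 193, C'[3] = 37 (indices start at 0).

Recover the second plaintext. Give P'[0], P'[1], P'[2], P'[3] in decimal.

P'[0] = 246, P'[1] = 185, P'[2] = 74, P'[3] = 5

In OFB with a reused IV, both messages share the same keystream S_i, so C_i ⊕ C'_i = P_i ⊕ P'_i and thus P'_i = P_i ⊕ C_i ⊕ C'_i.
P'[0]: 151 ⊕ 76 ⊕ 45 = 246.
P'[1]: 122 ⊕ 27 ⊕ 216 = 185.
P'[2]: 110 ⊕ 229 ⊕ 193 = 74.
P'[3]: 222 ⊕ 254 ⊕ 37 = 5.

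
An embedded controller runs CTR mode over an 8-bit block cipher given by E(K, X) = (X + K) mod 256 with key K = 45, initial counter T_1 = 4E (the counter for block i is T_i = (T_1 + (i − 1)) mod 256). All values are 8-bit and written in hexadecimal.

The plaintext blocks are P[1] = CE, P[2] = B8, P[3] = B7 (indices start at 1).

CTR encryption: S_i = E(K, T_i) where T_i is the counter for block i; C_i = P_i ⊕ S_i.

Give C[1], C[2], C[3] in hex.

C[1] = 5D, C[2] = 2C, C[3] = 22

C[1]: T = 4E, S = E(K, T) = 93; CE ⊕ 93 = 5D.
C[2]: T = 4F, S = E(K, T) = 94; B8 ⊕ 94 = 2C.
C[3]: T = 50, S = E(K, T) = 95; B7 ⊕ 95 = 22.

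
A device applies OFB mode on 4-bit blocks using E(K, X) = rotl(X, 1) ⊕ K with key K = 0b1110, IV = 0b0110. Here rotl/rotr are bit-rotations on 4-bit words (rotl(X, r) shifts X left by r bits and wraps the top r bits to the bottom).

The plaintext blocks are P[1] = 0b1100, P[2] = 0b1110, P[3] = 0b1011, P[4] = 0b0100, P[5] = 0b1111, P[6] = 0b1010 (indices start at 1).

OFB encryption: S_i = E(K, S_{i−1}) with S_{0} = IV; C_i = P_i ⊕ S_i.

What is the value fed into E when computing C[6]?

C[1]: S = E(K, 0b0110) = 0b0010; 0b1100 ⊕ 0b0010 = 0b1110.
C[2]: S = E(K, 0b0010) = 0b1010; 0b1110 ⊕ 0b1010 = 0b0100.
C[3]: S = E(K, 0b1010) = 0b1011; 0b1011 ⊕ 0b1011 = 0b0000.
C[4]: S = E(K, 0b1011) = 0b1001; 0b0100 ⊕ 0b1001 = 0b1101.
C[5]: S = E(K, 0b1001) = 0b1101; 0b1111 ⊕ 0b1101 = 0b0010.
C[6]: S = E(K, 0b1101) = 0b0101; 0b1010 ⊕ 0b0101 = 0b1111.
So the input to E for block [6] is 0b1101.

0b1101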